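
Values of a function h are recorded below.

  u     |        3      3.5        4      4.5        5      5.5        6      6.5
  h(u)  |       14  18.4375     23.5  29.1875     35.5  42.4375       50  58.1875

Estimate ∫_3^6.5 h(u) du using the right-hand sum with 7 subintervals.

Δu = 0.5.
Sum = 0.5·[18.4375 + 23.5 + 29.1875 + 35.5 + 42.4375 + 50 + 58.1875] = 128.625.

128.625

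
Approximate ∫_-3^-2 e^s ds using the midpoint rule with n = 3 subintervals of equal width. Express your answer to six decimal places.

Δs = (-2 − (-3))/3 = 1/3.
Midpoints: -17/6, -2.5, -13/6.
f(-17/6) ≈ 0.058816, f(-2.5) ≈ 0.082085, f(-13/6) ≈ 0.114559.
Sum = Δs · [f(-17/6) + f(-2.5) + f(-13/6)].
Sum ≈ 0.085153.

0.085153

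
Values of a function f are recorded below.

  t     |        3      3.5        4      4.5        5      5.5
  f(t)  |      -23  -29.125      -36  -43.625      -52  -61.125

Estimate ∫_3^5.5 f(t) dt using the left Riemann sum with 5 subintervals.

Δt = 0.5.
Sum = 0.5·[(-23) + (-29.125) + (-36) + (-43.625) + (-52)] = -91.875.

-91.875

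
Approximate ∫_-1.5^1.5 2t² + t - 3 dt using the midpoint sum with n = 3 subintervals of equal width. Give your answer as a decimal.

-5

Δt = (1.5 − (-1.5))/3 = 1.
Midpoints: -1, 0, 1.
f(-1) = -2, f(0) = -3, f(1) = 0.
Sum = Δt · [f(-1) + f(0) + f(1)].
Sum = -5.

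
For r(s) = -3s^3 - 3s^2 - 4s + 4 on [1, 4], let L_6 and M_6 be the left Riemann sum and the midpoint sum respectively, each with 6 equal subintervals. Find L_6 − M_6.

56.71875

L_6 = -213.9375.
M_6 = -270.65625.
L_6 − M_6 = 56.71875.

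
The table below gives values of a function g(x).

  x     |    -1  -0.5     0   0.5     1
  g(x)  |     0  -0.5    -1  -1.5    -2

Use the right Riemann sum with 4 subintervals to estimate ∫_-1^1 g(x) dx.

-2.5

Δx = 0.5.
Sum = 0.5·[(-0.5) + (-1) + (-1.5) + (-2)] = -2.5.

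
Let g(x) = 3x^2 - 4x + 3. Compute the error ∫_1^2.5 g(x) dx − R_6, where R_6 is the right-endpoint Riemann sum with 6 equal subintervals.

Exact integral: ∫_1^2.5 g(x) dx = 8.625.
R_6 = 9.890625.
Error = 8.625 − 9.890625 = -1.265625.

-1.265625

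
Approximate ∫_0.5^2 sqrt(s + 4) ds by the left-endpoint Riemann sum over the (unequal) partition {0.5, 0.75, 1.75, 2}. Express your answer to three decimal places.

Subinterval widths: 0.25, 1, 0.25.
Left endpoints: 0.5, 0.75, 1.75.
f(0.5) ≈ 2.121, f(0.75) ≈ 2.179, f(1.75) ≈ 2.398.
Sum = Σ Δs_i · f(s_i).
Sum ≈ 3.309.

3.309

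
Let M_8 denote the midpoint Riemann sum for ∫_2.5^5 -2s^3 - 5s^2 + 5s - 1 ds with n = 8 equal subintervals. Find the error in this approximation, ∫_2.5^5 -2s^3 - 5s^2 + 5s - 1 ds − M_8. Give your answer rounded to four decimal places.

-0.5595

Exact integral: ∫_2.5^5 f(s) ds ≈ -430.885417.
M_8 ≈ -430.325928.
Error ≈ -430.885417 − (-430.325928) ≈ -0.5595.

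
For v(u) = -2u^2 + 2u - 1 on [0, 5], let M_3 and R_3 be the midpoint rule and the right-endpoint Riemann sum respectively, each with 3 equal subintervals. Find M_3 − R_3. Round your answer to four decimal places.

M_3 ≈ -61.018519.
R_3 ≈ -101.296296.
M_3 − R_3 ≈ 40.2778.

40.2778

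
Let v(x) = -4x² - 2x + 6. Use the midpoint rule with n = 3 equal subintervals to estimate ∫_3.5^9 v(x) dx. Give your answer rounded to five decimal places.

-944.42130

Δx = (9 − 3.5)/3 = 11/6.
Midpoints: 53/12, 6.25, 97/12.
v(53/12) = -2911/36, v(6.25) = -162.75, v(97/12) = -9775/36.
Sum = Δx · [v(53/12) + v(6.25) + v(97/12)].
Sum ≈ -944.42130.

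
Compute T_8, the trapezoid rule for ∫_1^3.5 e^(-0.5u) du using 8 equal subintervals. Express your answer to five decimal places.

Δu = (3.5 − 1)/8 = 0.3125.
f(1) ≈ 0.60653, f(1.3125) ≈ 0.51879, f(1.625) ≈ 0.44375, f(1.9375) ≈ 0.37956, f(2.25) ≈ 0.32465, f(2.5625) ≈ 0.27769, f(2.875) ≈ 0.23752, f(3.1875) ≈ 0.20316, f(3.5) ≈ 0.17377.
T_8 = (Δu/2)·[f(u_0) + 2f(u_1) + ... + 2f(u_{7}) + f(u_8)].
Sum ≈ 0.86727.

0.86727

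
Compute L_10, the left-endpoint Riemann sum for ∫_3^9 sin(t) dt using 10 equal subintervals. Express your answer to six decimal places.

Δt = (9 − 3)/10 = 0.6.
Left endpoints: 3, 3.6, 4.2, 4.8, 5.4, 6, 6.6, 7.2, 7.8, 8.4.
f(3) ≈ 0.141120, f(3.6) ≈ -0.442520, f(4.2) ≈ -0.871576, f(4.8) ≈ -0.996165, f(5.4) ≈ -0.772764, f(6) ≈ -0.279415, f(6.6) ≈ 0.311541, f(7.2) ≈ 0.793668, f(7.8) ≈ 0.998543, f(8.4) ≈ 0.854599.
Sum = Δt · [f(3) + f(3.6) + f(4.2) + ...].
Sum ≈ -0.157782.

-0.157782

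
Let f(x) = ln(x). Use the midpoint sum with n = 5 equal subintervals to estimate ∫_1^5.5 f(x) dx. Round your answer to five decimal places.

Δx = (5.5 − 1)/5 = 0.9.
Midpoints: 1.45, 2.35, 3.25, 4.15, 5.05.
f(1.45) ≈ 0.37156, f(2.35) ≈ 0.85442, f(3.25) ≈ 1.17865, f(4.15) ≈ 1.42311, f(5.05) ≈ 1.61939.
Sum = Δx · [f(1.45) + f(2.35) + f(3.25) + f(4.15) + f(5.05)].
Sum ≈ 4.90242.

4.90242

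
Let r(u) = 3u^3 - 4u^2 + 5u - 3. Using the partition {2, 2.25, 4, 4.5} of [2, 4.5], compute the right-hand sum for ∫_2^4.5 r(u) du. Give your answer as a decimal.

Subinterval widths: 0.25, 1.75, 0.5.
Right endpoints: 2.25, 4, 4.5.
r(2.25) = 22.171875, r(4) = 145, r(4.5) = 211.875.
Sum = Σ Δu_i · r(u_i).
Sum = 365.23046875.

365.23046875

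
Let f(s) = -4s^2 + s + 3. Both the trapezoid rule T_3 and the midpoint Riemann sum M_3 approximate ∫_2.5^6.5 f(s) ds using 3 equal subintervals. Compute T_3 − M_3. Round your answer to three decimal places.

-7.111

T_3 ≈ -320.07407.
M_3 ≈ -312.96296.
T_3 − M_3 ≈ -7.111.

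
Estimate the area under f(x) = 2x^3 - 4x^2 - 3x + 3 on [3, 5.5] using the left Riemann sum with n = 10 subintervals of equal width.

Δx = (5.5 − 3)/10 = 0.25.
Left endpoints: 3, 3.25, 3.5, 3.75, 4, 4.25, 4.5, 4.75, 5, 5.25.
f(3) = 12, f(3.25) = 19.65625, f(3.5) = 29.25, f(3.75) = 40.96875, f(4) = 55, f(4.25) = 71.53125, f(4.5) = 90.75, f(4.75) = 112.84375, f(5) = 138, f(5.25) = 166.40625.
Sum = Δx · [f(3) + f(3.25) + f(3.5) + ...].
Sum = 184.1015625.

184.1015625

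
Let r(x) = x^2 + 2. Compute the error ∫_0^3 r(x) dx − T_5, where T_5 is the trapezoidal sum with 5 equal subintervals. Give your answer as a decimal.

-0.18

Exact integral: ∫_0^3 r(x) dx = 15.
T_5 = 15.18.
Error = 15 − 15.18 = -0.18.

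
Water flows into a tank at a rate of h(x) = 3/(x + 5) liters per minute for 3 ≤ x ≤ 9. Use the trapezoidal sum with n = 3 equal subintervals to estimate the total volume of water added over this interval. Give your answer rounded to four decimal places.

Δx = (9 − 3)/3 = 2.
h(3) = 0.375, h(5) = 0.3, h(7) = 0.25, h(9) = 3/14.
T_3 = (Δx/2)·[h(x_0) + 2h(x_1) + 2h(x_2) + h(x_3)].
Sum ≈ 1.6893.

1.6893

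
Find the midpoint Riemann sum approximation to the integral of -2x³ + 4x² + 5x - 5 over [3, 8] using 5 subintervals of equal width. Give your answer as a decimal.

Δx = (8 − 3)/5 = 1.
Midpoints: 3.5, 4.5, 5.5, 6.5, 7.5.
f(3.5) = -24.25, f(4.5) = -83.75, f(5.5) = -189.25, f(6.5) = -352.75, f(7.5) = -586.25.
Sum = Δx · [f(3.5) + f(4.5) + f(5.5) + f(6.5) + f(7.5)].
Sum = -1236.25.

-1236.25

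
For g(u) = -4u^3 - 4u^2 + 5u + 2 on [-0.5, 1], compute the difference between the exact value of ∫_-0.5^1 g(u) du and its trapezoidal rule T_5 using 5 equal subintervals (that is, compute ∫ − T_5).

Exact integral: ∫_-0.5^1 g(u) du = 2.4375.
T_5 = 2.28.
Error = 2.4375 − 2.28 = 0.1575.

0.1575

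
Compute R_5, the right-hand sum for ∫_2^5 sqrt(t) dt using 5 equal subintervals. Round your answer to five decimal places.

Δt = (5 − 2)/5 = 0.6.
Right endpoints: 2.6, 3.2, 3.8, 4.4, 5.
f(2.6) ≈ 1.61245, f(3.2) ≈ 1.78885, f(3.8) ≈ 1.94936, f(4.4) ≈ 2.09762, f(5) ≈ 2.23607.
Sum = Δt · [f(2.6) + f(3.2) + f(3.8) + f(4.4) + f(5)].
Sum ≈ 5.81061.

5.81061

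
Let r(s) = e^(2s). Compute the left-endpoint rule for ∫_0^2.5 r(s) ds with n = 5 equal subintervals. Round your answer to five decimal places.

Δs = (2.5 − 0)/5 = 0.5.
Left endpoints: 0, 0.5, 1, 1.5, 2.
r(0) ≈ 1.00000, r(0.5) ≈ 2.71828, r(1) ≈ 7.38906, r(1.5) ≈ 20.08554, r(2) ≈ 54.59815.
Sum = Δs · [r(0) + r(0.5) + r(1) + r(1.5) + r(2)].
Sum ≈ 42.89551.

42.89551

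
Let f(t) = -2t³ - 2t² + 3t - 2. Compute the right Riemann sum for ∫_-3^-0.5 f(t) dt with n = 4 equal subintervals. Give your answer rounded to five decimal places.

Δt = (-0.5 − (-3))/4 = 0.625.
Right endpoints: -2.375, -1.75, -1.125, -0.5.
f(-2.375) = 6.38671875, f(-1.75) = -2.65625, f(-1.125) = -5.05859375, f(-0.5) = -3.75.
Sum = Δt · [f(-2.375) + f(-1.75) + f(-1.125) + f(-0.5)].
Sum ≈ -3.17383.

-3.17383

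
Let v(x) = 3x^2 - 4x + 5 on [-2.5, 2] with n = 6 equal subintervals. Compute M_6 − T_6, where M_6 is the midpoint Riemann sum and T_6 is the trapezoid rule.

M_6 = 49.9921875.
T_6 = 51.890625.
M_6 − T_6 = -1.8984375.

-1.8984375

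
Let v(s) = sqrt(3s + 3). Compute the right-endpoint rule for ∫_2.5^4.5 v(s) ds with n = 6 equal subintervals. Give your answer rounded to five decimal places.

7.46928

Δs = (4.5 − 2.5)/6 = 1/3.
Right endpoints: 17/6, 19/6, 3.5, 23/6, 25/6, 4.5.
v(17/6) ≈ 3.39116, v(19/6) ≈ 3.53553, v(3.5) ≈ 3.67423, v(23/6) ≈ 3.80789, v(25/6) ≈ 3.93700, v(4.5) ≈ 4.06202.
Sum = Δs · [v(17/6) + v(19/6) + v(3.5) + ...].
Sum ≈ 7.46928.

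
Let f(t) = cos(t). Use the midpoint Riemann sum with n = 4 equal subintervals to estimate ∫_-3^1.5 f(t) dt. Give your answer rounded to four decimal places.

1.2010

Δt = (1.5 − (-3))/4 = 1.125.
Midpoints: -2.4375, -1.3125, -0.1875, 0.9375.
f(-2.4375) ≈ -0.7622, f(-1.3125) ≈ 0.2554, f(-0.1875) ≈ 0.9825, f(0.9375) ≈ 0.5918.
Sum = Δt · [f(-2.4375) + f(-1.3125) + f(-0.1875) + f(0.9375)].
Sum ≈ 1.2010.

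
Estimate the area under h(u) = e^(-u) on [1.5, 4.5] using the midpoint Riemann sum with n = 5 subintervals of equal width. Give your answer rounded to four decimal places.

0.2089

Δu = (4.5 − 1.5)/5 = 0.6.
Midpoints: 1.8, 2.4, 3, 3.6, 4.2.
h(1.8) ≈ 0.1653, h(2.4) ≈ 0.0907, h(3) ≈ 0.0498, h(3.6) ≈ 0.0273, h(4.2) ≈ 0.0150.
Sum = Δu · [h(1.8) + h(2.4) + h(3) + h(3.6) + h(4.2)].
Sum ≈ 0.2089.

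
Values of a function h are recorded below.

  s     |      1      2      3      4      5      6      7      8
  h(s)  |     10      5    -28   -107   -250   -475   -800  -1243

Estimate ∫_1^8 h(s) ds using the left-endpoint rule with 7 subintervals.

-1645

Δs = 1.
Sum = 1·[10 + 5 + (-28) + (-107) + (-250) + (-475) + (-800)] = -1645.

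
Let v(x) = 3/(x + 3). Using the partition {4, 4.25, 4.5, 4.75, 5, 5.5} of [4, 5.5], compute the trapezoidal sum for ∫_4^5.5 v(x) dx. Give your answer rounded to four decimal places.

0.5827

Subinterval widths: 0.25, 0.25, 0.25, 0.25, 0.5.
v(4) = 3/7, v(4.25) = 12/29, v(4.5) = 0.4, v(4.75) = 12/31, v(5) = 0.375, v(5.5) = 6/17.
On each subinterval the trapezoid contributes (Δx_i/2)·[v(x_{i-1}) + v(x_i)].
Sum ≈ 0.5827.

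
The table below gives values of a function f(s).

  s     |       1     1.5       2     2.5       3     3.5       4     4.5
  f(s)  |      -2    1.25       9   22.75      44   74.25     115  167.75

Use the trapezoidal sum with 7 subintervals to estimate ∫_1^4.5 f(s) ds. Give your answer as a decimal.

174.5625

Δs = 0.5.
T_7 = (0.5/2)·[(-2) + 2·1.25 + 2·9 + 2·22.75 + 2·44 + 2·74.25 + 2·115 + 167.75] = 174.5625.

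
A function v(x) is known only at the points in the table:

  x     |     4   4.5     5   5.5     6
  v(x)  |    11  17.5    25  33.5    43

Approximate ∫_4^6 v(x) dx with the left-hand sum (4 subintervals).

Δx = 0.5.
Sum = 0.5·[11 + 17.5 + 25 + 33.5] = 43.5.

43.5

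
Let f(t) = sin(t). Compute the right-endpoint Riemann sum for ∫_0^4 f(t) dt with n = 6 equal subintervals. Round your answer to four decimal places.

1.3397

Δt = (4 − 0)/6 = 2/3.
Right endpoints: 2/3, 4/3, 2, 8/3, 10/3, 4.
f(2/3) ≈ 0.6184, f(4/3) ≈ 0.9719, f(2) ≈ 0.9093, f(8/3) ≈ 0.4573, f(10/3) ≈ -0.1906, f(4) ≈ -0.7568.
Sum = Δt · [f(2/3) + f(4/3) + f(2) + ...].
Sum ≈ 1.3397.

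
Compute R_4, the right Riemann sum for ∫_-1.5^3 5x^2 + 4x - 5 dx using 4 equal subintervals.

75.48046875

Δx = (3 − (-1.5))/4 = 1.125.
Right endpoints: -0.375, 0.75, 1.875, 3.
f(-0.375) = -5.796875, f(0.75) = 0.8125, f(1.875) = 20.078125, f(3) = 52.
Sum = Δx · [f(-0.375) + f(0.75) + f(1.875) + f(3)].
Sum = 75.48046875.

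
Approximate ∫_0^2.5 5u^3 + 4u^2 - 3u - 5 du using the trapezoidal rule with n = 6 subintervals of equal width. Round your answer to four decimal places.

Δu = (2.5 − 0)/6 = 5/12.
f(0) = -5, f(5/12) = -8975/1728, f(5/6) = -395/216, f(1.25) = 7.265625, f(5/3) = 655/27, f(25/12) = 88685/1728, f(2.5) = 90.625.
T_6 = (Δu/2)·[f(u_0) + 2f(u_1) + ... + 2f(u_{5}) + f(u_6)].
Sum ≈ 49.4321.

49.4321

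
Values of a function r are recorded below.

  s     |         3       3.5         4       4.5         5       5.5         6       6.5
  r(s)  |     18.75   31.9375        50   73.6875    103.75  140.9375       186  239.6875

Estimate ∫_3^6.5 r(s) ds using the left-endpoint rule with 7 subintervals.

302.53125

Δs = 0.5.
Sum = 0.5·[18.75 + 31.9375 + 50 + 73.6875 + 103.75 + 140.9375 + 186] = 302.53125.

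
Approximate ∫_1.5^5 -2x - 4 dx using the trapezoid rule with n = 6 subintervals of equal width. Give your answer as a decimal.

-36.75

Δx = (5 − 1.5)/6 = 7/12.
f(1.5) = -7, f(25/12) = -49/6, f(8/3) = -28/3, f(3.25) = -10.5, f(23/6) = -35/3, f(53/12) = -77/6, f(5) = -14.
T_6 = (Δx/2)·[f(x_0) + 2f(x_1) + ... + 2f(x_{5}) + f(x_6)].
Sum = -36.75.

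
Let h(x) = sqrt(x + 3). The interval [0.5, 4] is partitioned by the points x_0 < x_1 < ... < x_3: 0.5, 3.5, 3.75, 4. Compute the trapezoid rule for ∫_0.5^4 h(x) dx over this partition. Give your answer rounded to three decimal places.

Subinterval widths: 3, 0.25, 0.25.
h(0.5) ≈ 1.871, h(3.5) ≈ 2.550, h(3.75) ≈ 2.598, h(4) ≈ 2.646.
On each subinterval the trapezoid contributes (Δx_i/2)·[h(x_{i-1}) + h(x_i)].
Sum ≈ 7.929.

7.929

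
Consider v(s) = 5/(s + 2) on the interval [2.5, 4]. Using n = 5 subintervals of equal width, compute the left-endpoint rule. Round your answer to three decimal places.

Δs = (4 − 2.5)/5 = 0.3.
Left endpoints: 2.5, 2.8, 3.1, 3.4, 3.7.
v(2.5) = 10/9, v(2.8) = 25/24, v(3.1) = 50/51, v(3.4) = 25/27, v(3.7) = 50/57.
Sum = Δs · [v(2.5) + v(2.8) + v(3.1) + v(3.4) + v(3.7)].
Sum ≈ 1.481.

1.481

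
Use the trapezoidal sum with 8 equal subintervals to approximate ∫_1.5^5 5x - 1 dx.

Δx = (5 − 1.5)/8 = 0.4375.
f(1.5) = 6.5, f(1.9375) = 8.6875, f(2.375) = 10.875, f(2.8125) = 13.0625, f(3.25) = 15.25, f(3.6875) = 17.4375, f(4.125) = 19.625, f(4.5625) = 21.8125, f(5) = 24.
T_8 = (Δx/2)·[f(x_0) + 2f(x_1) + ... + 2f(x_{7}) + f(x_8)].
Sum = 53.375.

53.375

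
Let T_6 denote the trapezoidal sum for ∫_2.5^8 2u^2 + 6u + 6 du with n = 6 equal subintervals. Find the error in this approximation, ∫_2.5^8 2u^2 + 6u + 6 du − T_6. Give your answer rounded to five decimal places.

Exact integral: ∫_2.5^8 f(u) du ≈ 537.1666667.
T_6 ≈ 538.7071759.
Error ≈ 537.1666667 − 538.7071759 ≈ -1.54051.

-1.54051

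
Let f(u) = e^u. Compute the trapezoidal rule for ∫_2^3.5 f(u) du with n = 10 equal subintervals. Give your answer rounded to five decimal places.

25.77461

Δu = (3.5 − 2)/10 = 0.15.
f(2) ≈ 7.38906, f(2.15) ≈ 8.58486, f(2.3) ≈ 9.97418, f(2.45) ≈ 11.58835, f(2.6) ≈ 13.46374, f(2.75) ≈ 15.64263, f(2.9) ≈ 18.17415, f(3.05) ≈ 21.11534, f(3.2) ≈ 24.53253, f(3.35) ≈ 28.50273, f(3.5) ≈ 33.11545.
T_10 = (Δu/2)·[f(u_0) + 2f(u_1) + ... + 2f(u_{9}) + f(u_10)].
Sum ≈ 25.77461.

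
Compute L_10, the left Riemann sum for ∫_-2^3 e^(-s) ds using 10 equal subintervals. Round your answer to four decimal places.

9.3264

Δs = (3 − (-2))/10 = 0.5.
Left endpoints: -2, -1.5, -1, -0.5, 0, 0.5, 1, 1.5, 2, 2.5.
f(-2) ≈ 7.3891, f(-1.5) ≈ 4.4817, f(-1) ≈ 2.7183, f(-0.5) ≈ 1.6487, f(0) ≈ 1.0000, f(0.5) ≈ 0.6065, f(1) ≈ 0.3679, f(1.5) ≈ 0.2231, f(2) ≈ 0.1353, f(2.5) ≈ 0.0821.
Sum = Δs · [f(-2) + f(-1.5) + f(-1) + ...].
Sum ≈ 9.3264.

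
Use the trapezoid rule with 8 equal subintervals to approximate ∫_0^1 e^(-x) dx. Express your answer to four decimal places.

0.6329

Δx = (1 − 0)/8 = 0.125.
f(0) ≈ 1.0000, f(0.125) ≈ 0.8825, f(0.25) ≈ 0.7788, f(0.375) ≈ 0.6873, f(0.5) ≈ 0.6065, f(0.625) ≈ 0.5353, f(0.75) ≈ 0.4724, f(0.875) ≈ 0.4169, f(1) ≈ 0.3679.
T_8 = (Δx/2)·[f(x_0) + 2f(x_1) + ... + 2f(x_{7}) + f(x_8)].
Sum ≈ 0.6329.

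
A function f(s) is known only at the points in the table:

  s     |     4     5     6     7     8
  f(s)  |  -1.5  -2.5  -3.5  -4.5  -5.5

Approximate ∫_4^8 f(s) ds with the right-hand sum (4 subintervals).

Δs = 1.
Sum = 1·[(-2.5) + (-3.5) + (-4.5) + (-5.5)] = -16.

-16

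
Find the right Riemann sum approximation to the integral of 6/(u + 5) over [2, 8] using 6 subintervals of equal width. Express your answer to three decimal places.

3.524

Δu = (8 − 2)/6 = 1.
Right endpoints: 3, 4, 5, 6, 7, 8.
f(3) = 0.75, f(4) = 2/3, f(5) = 0.6, f(6) = 6/11, f(7) = 0.5, f(8) = 6/13.
Sum = Δu · [f(3) + f(4) + f(5) + ...].
Sum ≈ 3.524.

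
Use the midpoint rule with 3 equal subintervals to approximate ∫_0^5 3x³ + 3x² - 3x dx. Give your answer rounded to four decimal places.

Δx = (5 − 0)/3 = 5/3.
Midpoints: 5/6, 2.5, 25/6.
f(5/6) = 95/72, f(2.5) = 58.125, f(25/6) = 18475/72.
Sum = Δx · [f(5/6) + f(2.5) + f(25/6)].
Sum ≈ 526.7361.

526.7361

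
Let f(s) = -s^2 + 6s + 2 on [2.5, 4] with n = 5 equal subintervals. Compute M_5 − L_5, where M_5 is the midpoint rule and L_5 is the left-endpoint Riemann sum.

M_5 = 16.13625.
L_5 = 16.215.
M_5 − L_5 = -0.07875.

-0.07875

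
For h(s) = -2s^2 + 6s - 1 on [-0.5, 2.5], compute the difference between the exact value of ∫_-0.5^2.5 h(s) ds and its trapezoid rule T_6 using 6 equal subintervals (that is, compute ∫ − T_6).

Exact integral: ∫_-0.5^2.5 h(s) ds = 4.5.
T_6 = 4.25.
Error = 4.5 − 4.25 = 0.25.

0.25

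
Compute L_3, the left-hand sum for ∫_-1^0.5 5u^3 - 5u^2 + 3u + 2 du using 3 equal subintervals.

-5.1875

Δu = (0.5 − (-1))/3 = 0.5.
Left endpoints: -1, -0.5, 0.
f(-1) = -11, f(-0.5) = -1.375, f(0) = 2.
Sum = Δu · [f(-1) + f(-0.5) + f(0)].
Sum = -5.1875.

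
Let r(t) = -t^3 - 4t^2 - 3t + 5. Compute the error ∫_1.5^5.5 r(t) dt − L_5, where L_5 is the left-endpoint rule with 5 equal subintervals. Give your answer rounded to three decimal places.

-108.613

Exact integral: ∫_1.5^5.5 r(t) dt ≈ -466.83333.
L_5 = -358.22.
Error ≈ -466.83333 − (-358.22) ≈ -108.613.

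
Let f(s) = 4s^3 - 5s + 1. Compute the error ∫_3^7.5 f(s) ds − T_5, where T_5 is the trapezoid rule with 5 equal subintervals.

-38.2725

Exact integral: ∫_3^7.5 f(s) ds = 2969.4375.
T_5 = 3007.71.
Error = 2969.4375 − 3007.71 = -38.2725.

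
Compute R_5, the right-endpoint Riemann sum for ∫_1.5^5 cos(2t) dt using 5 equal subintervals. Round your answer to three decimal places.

Δt = (5 − 1.5)/5 = 0.7.
Right endpoints: 2.2, 2.9, 3.6, 4.3, 5.
f(2.2) ≈ -0.307, f(2.9) ≈ 0.886, f(3.6) ≈ 0.608, f(4.3) ≈ -0.679, f(5) ≈ -0.839.
Sum = Δt · [f(2.2) + f(2.9) + f(3.6) + f(4.3) + f(5)].
Sum ≈ -0.232.

-0.232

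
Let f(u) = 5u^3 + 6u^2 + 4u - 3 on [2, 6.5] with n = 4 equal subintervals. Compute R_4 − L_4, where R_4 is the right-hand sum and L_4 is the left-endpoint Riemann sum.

1778.203125

R_4 ≈ 3762.887695.
L_4 ≈ 1984.684570.
R_4 − L_4 = 1778.203125.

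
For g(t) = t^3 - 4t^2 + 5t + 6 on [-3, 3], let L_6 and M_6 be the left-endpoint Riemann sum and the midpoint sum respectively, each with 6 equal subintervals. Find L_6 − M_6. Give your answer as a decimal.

-48

L_6 = -82.
M_6 = -34.
L_6 − M_6 = -48.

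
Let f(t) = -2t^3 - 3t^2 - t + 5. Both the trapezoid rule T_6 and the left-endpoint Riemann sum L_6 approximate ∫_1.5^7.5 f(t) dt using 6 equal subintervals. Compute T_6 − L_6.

T_6 = -2025.
L_6 = -1522.5.
T_6 − L_6 = -502.5.

-502.5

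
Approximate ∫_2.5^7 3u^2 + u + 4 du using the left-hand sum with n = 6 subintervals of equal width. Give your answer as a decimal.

318.234375

Δu = (7 − 2.5)/6 = 0.75.
Left endpoints: 2.5, 3.25, 4, 4.75, 5.5, 6.25.
f(2.5) = 25.25, f(3.25) = 38.9375, f(4) = 56, f(4.75) = 76.4375, f(5.5) = 100.25, f(6.25) = 127.4375.
Sum = Δu · [f(2.5) + f(3.25) + f(4) + ...].
Sum = 318.234375.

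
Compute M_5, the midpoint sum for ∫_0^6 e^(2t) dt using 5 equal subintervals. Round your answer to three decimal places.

64693.458

Δt = (6 − 0)/5 = 1.2.
Midpoints: 0.6, 1.8, 3, 4.2, 5.4.
f(0.6) ≈ 3.320, f(1.8) ≈ 36.598, f(3) ≈ 403.429, f(4.2) ≈ 4447.067, f(5.4) ≈ 49020.801.
Sum = Δt · [f(0.6) + f(1.8) + f(3) + f(4.2) + f(5.4)].
Sum ≈ 64693.458.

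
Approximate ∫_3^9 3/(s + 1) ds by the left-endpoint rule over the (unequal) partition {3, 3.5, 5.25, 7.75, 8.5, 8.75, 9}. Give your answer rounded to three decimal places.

3.155

Subinterval widths: 0.5, 1.75, 2.5, 0.75, 0.25, 0.25.
Left endpoints: 3, 3.5, 5.25, 7.75, 8.5, 8.75.
f(3) = 0.75, f(3.5) = 2/3, f(5.25) = 0.48, f(7.75) = 12/35, f(8.5) = 6/19, f(8.75) = 4/13.
Sum = Σ Δs_i · f(s_i).
Sum ≈ 3.155.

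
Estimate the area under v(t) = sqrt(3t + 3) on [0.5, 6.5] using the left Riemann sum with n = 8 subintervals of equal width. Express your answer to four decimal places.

20.5943

Δt = (6.5 − 0.5)/8 = 0.75.
Left endpoints: 0.5, 1.25, 2, 2.75, 3.5, 4.25, 5, 5.75.
v(0.5) ≈ 2.1213, v(1.25) ≈ 2.5981, v(2) ≈ 3.0000, v(2.75) ≈ 3.3541, v(3.5) ≈ 3.6742, v(4.25) ≈ 3.9686, v(5) ≈ 4.2426, v(5.75) ≈ 4.5000.
Sum = Δt · [v(0.5) + v(1.25) + v(2) + ...].
Sum ≈ 20.5943.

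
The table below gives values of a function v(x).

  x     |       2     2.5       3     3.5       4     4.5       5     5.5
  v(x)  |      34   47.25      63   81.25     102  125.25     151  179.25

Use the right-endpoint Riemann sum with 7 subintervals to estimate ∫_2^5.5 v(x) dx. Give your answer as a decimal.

Δx = 0.5.
Sum = 0.5·[47.25 + 63 + 81.25 + 102 + 125.25 + 151 + 179.25] = 374.5.

374.5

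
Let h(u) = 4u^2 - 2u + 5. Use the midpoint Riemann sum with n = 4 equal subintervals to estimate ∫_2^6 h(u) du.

Δu = (6 − 2)/4 = 1.
Midpoints: 2.5, 3.5, 4.5, 5.5.
h(2.5) = 25, h(3.5) = 47, h(4.5) = 77, h(5.5) = 115.
Sum = Δu · [h(2.5) + h(3.5) + h(4.5) + h(5.5)].
Sum = 264.

264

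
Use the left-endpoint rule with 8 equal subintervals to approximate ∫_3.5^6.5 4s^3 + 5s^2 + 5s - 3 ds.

1887.0703125

Δs = (6.5 − 3.5)/8 = 0.375.
Left endpoints: 3.5, 3.875, 4.25, 4.625, 5, 5.375, 5.75, 6.125.
f(3.5) = 247.25, f(3.875) = 324.1953125, f(4.25) = 415.625, f(4.625) = 522.8046875, f(5) = 647, f(5.375) = 789.4765625, f(5.75) = 951.5, f(6.125) = 1134.3359375.
Sum = Δs · [f(3.5) + f(3.875) + f(4.25) + ...].
Sum = 1887.0703125.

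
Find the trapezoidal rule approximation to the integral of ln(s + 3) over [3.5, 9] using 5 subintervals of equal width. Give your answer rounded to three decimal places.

Δs = (9 − 3.5)/5 = 1.1.
f(3.5) ≈ 1.872, f(4.6) ≈ 2.028, f(5.7) ≈ 2.163, f(6.8) ≈ 2.282, f(7.9) ≈ 2.389, f(9) ≈ 2.485.
T_5 = (Δs/2)·[f(s_0) + 2f(s_1) + ... + 2f(s_{4}) + f(s_5)].
Sum ≈ 12.145.

12.145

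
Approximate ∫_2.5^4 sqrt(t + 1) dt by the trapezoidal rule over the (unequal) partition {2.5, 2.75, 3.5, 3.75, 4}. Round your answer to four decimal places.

Subinterval widths: 0.25, 0.75, 0.25, 0.25.
f(2.5) ≈ 1.8708, f(2.75) ≈ 1.9365, f(3.5) ≈ 2.1213, f(3.75) ≈ 2.1794, f(4) ≈ 2.2361.
On each subinterval the trapezoid contributes (Δt_i/2)·[f(t_{i-1}) + f(t_i)].
Sum ≈ 3.0871.

3.0871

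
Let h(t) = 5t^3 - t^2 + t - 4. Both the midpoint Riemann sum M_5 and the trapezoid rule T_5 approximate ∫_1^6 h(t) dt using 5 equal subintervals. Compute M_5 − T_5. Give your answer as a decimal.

M_5 = 1523.125.
T_5 = 1587.5.
M_5 − T_5 = -64.375.

-64.375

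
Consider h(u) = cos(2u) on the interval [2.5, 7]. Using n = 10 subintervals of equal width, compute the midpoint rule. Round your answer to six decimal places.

Δu = (7 − 2.5)/10 = 0.45.
Midpoints: 2.725, 3.175, 3.625, 4.075, 4.525, 4.975, 5.425, 5.875, 6.325, 6.775.
h(2.725) ≈ 0.672522, h(3.175) ≈ 0.997769, h(3.625) ≈ 0.567924, h(4.075) ≈ -0.291714, h(4.525) ≈ -0.930589, h(4.975) ≈ -0.865213, h(5.425) ≈ -0.145061, h(5.875) ≈ 0.684870, h(6.325) ≈ 0.996505, h(6.775) ≈ 0.554005.
Sum = Δu · [h(2.725) + h(3.175) + h(3.625) + ...].
Sum ≈ 1.008458.

1.008458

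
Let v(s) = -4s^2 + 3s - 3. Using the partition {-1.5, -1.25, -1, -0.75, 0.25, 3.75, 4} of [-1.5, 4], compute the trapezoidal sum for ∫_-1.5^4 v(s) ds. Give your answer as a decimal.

Subinterval widths: 0.25, 0.25, 0.25, 1, 3.5, 0.25.
v(-1.5) = -16.5, v(-1.25) = -13, v(-1) = -10, v(-0.75) = -7.5, v(0.25) = -2.5, v(3.75) = -48, v(4) = -55.
On each subinterval the trapezoid contributes (Δs_i/2)·[v(s_{i-1}) + v(s_i)].
Sum = -115.

-115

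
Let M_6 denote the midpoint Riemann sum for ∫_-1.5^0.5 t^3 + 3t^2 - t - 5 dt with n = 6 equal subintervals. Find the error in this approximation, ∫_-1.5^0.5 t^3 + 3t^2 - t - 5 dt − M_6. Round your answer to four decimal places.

0.0278

Exact integral: ∫_-1.5^0.5 f(t) dt = -6.75.
M_6 ≈ -6.777778.
Error ≈ -6.75 − (-6.777778) ≈ 0.0278.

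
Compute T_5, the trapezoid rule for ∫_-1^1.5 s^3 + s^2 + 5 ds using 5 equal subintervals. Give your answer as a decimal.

Δs = (1.5 − (-1))/5 = 0.5.
f(-1) = 5, f(-0.5) = 5.125, f(0) = 5, f(0.5) = 5.375, f(1) = 7, f(1.5) = 10.625.
T_5 = (Δs/2)·[f(s_0) + 2f(s_1) + ... + 2f(s_{4}) + f(s_5)].
Sum = 15.15625.

15.15625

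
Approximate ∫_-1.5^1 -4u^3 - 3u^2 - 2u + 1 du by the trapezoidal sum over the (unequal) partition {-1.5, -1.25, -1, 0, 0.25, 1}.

Subinterval widths: 0.25, 0.25, 1, 0.25, 0.75.
f(-1.5) = 10.75, f(-1.25) = 6.625, f(-1) = 4, f(0) = 1, f(0.25) = 0.25, f(1) = -8.
On each subinterval the trapezoid contributes (Δu_i/2)·[f(u_{i-1}) + f(u_i)].
Sum = 3.25.

3.25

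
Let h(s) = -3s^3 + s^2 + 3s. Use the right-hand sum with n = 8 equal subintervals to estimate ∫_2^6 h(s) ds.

Δs = (6 − 2)/8 = 0.5.
Right endpoints: 2.5, 3, 3.5, 4, 4.5, 5, 5.5, 6.
h(2.5) = -33.125, h(3) = -63, h(3.5) = -105.875, h(4) = -164, h(4.5) = -239.625, h(5) = -335, h(5.5) = -452.375, h(6) = -594.
Sum = Δs · [h(2.5) + h(3) + h(3.5) + ...].
Sum = -993.5.

-993.5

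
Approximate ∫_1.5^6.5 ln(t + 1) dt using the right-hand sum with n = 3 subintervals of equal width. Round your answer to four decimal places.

Δt = (6.5 − 1.5)/3 = 5/3.
Right endpoints: 19/6, 29/6, 6.5.
f(19/6) ≈ 1.4271, f(29/6) ≈ 1.7636, f(6.5) ≈ 2.0149.
Sum = Δt · [f(19/6) + f(29/6) + f(6.5)].
Sum ≈ 8.6760.

8.6760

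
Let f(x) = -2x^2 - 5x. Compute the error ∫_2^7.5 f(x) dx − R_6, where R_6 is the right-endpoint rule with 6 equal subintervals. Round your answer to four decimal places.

Exact integral: ∫_2^7.5 f(x) dx ≈ -406.541667.
R_6 ≈ -468.582176.
Error ≈ -406.541667 − (-468.582176) ≈ 62.0405.

62.0405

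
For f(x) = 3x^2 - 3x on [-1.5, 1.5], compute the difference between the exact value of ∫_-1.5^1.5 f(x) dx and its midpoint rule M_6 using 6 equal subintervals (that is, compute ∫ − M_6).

0.1875

Exact integral: ∫_-1.5^1.5 f(x) dx = 6.75.
M_6 = 6.5625.
Error = 6.75 − 6.5625 = 0.1875.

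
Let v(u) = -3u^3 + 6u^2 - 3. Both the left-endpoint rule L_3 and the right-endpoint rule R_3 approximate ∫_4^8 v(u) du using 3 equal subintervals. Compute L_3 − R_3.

L_3 ≈ -1348.88889.
R_3 ≈ -2756.88889.
L_3 − R_3 = 1408.

1408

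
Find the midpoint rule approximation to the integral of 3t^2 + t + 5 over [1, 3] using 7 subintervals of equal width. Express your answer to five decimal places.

39.95918

Δt = (3 − 1)/7 = 2/7.
Midpoints: 8/7, 10/7, 12/7, 2, 16/7, 18/7, 20/7.
f(8/7) = 493/49, f(10/7) = 615/49, f(12/7) = 761/49, f(2) = 19, f(16/7) = 1125/49, f(18/7) = 1343/49, f(20/7) = 1585/49.
Sum = Δt · [f(8/7) + f(10/7) + f(12/7) + ...].
Sum ≈ 39.95918.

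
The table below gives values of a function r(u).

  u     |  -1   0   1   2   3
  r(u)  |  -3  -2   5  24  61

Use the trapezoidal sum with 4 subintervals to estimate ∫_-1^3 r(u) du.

Δu = 1.
T_4 = (1/2)·[(-3) + 2·(-2) + 2·5 + 2·24 + 61] = 56.

56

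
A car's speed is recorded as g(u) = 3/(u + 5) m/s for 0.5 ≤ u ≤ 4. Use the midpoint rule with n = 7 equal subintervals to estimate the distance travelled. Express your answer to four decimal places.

Δu = (4 − 0.5)/7 = 0.5.
Midpoints: 0.75, 1.25, 1.75, 2.25, 2.75, 3.25, 3.75.
g(0.75) = 12/23, g(1.25) = 0.48, g(1.75) = 4/9, g(2.25) = 12/29, g(2.75) = 12/31, g(3.25) = 4/11, g(3.75) = 12/35.
Sum = Δu · [g(0.75) + g(1.25) + g(1.75) + ...].
Sum ≈ 1.4768.

1.4768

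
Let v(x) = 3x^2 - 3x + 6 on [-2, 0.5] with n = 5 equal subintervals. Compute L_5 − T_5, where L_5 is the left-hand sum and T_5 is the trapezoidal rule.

4.6875

L_5 = 33.75.
T_5 = 29.0625.
L_5 − T_5 = 4.6875.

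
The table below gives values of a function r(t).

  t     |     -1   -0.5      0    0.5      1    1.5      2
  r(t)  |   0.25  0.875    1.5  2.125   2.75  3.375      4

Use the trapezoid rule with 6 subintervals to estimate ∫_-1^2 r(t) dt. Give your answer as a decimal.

Δt = 0.5.
T_6 = (0.5/2)·[0.25 + 2·0.875 + 2·1.5 + 2·2.125 + 2·2.75 + 2·3.375 + 4] = 6.375.

6.375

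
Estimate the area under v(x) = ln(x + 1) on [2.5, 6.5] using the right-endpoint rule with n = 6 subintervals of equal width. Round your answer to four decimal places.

6.9755

Δx = (6.5 − 2.5)/6 = 2/3.
Right endpoints: 19/6, 23/6, 4.5, 31/6, 35/6, 6.5.
v(19/6) ≈ 1.4271, v(23/6) ≈ 1.5755, v(4.5) ≈ 1.7047, v(31/6) ≈ 1.8192, v(35/6) ≈ 1.9218, v(6.5) ≈ 2.0149.
Sum = Δx · [v(19/6) + v(23/6) + v(4.5) + ...].
Sum ≈ 6.9755.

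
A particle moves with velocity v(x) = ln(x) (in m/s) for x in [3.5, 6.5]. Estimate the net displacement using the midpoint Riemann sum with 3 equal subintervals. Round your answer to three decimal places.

Δx = (6.5 − 3.5)/3 = 1.
Midpoints: 4, 5, 6.
v(4) ≈ 1.386, v(5) ≈ 1.609, v(6) ≈ 1.792.
Sum = Δx · [v(4) + v(5) + v(6)].
Sum ≈ 4.787.

4.787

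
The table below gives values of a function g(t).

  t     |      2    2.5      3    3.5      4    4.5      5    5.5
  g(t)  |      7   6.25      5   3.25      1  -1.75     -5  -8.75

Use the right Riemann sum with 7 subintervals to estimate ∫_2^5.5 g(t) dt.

0

Δt = 0.5.
Sum = 0.5·[6.25 + 5 + 3.25 + 1 + (-1.75) + (-5) + (-8.75)] = 0.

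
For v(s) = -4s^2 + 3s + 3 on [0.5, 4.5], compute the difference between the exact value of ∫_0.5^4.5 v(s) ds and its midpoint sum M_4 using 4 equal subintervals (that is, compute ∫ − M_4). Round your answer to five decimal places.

-1.33333

Exact integral: ∫_0.5^4.5 v(s) ds ≈ -79.3333333.
M_4 = -78.
Error ≈ -79.3333333 − (-78) ≈ -1.33333.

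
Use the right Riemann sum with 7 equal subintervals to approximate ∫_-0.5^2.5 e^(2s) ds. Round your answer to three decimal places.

Δs = (2.5 − (-0.5))/7 = 3/7.
Right endpoints: -1/14, 5/14, 11/14, 17/14, 23/14, 29/14, 2.5.
f(-1/14) ≈ 0.867, f(5/14) ≈ 2.043, f(11/14) ≈ 4.814, f(17/14) ≈ 11.343, f(23/14) ≈ 26.728, f(29/14) ≈ 62.983, f(2.5) ≈ 148.413.
Sum = Δs · [f(-1/14) + f(5/14) + f(11/14) + ...].
Sum ≈ 110.224.

110.224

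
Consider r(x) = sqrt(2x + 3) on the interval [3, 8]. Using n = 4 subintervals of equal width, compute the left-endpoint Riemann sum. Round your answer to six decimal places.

17.743552

Δx = (8 − 3)/4 = 1.25.
Left endpoints: 3, 4.25, 5.5, 6.75.
r(3) ≈ 3.000000, r(4.25) ≈ 3.391165, r(5.5) ≈ 3.741657, r(6.75) ≈ 4.062019.
Sum = Δx · [r(3) + r(4.25) + r(5.5) + r(6.75)].
Sum ≈ 17.743552.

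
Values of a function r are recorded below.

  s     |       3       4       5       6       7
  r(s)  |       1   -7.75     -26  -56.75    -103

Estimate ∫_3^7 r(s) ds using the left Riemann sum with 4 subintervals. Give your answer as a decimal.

Δs = 1.
Sum = 1·[1 + (-7.75) + (-26) + (-56.75)] = -89.5.

-89.5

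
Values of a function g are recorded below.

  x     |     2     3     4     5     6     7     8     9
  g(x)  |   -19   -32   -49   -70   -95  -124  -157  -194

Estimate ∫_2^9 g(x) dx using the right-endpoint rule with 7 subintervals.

Δx = 1.
Sum = 1·[(-32) + (-49) + (-70) + (-95) + (-124) + (-157) + (-194)] = -721.

-721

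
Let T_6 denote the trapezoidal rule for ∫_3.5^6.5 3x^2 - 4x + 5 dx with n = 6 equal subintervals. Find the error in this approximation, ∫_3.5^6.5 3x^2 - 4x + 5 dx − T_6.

Exact integral: ∫_3.5^6.5 f(x) dx = 186.75.
T_6 = 187.125.
Error = 186.75 − 187.125 = -0.375.

-0.375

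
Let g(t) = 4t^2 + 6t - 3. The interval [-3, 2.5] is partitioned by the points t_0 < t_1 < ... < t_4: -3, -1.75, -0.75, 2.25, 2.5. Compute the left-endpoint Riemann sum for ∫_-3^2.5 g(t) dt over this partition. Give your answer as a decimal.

Subinterval widths: 1.25, 1, 3, 0.25.
Left endpoints: -3, -1.75, -0.75, 2.25.
g(-3) = 15, g(-1.75) = -1.25, g(-0.75) = -5.25, g(2.25) = 30.75.
Sum = Σ Δt_i · g(t_i).
Sum = 9.4375.

9.4375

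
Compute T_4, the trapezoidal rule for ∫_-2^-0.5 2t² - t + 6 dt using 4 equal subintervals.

16.1953125

Δt = (-0.5 − (-2))/4 = 0.375.
f(-2) = 16, f(-1.625) = 12.90625, f(-1.25) = 10.375, f(-0.875) = 8.40625, f(-0.5) = 7.
T_4 = (Δt/2)·[f(t_0) + 2f(t_1) + 2f(t_2) + 2f(t_3) + f(t_4)].
Sum = 16.1953125.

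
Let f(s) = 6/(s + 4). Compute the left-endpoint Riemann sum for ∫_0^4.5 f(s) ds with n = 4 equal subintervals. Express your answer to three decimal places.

5.000

Δs = (4.5 − 0)/4 = 1.125.
Left endpoints: 0, 1.125, 2.25, 3.375.
f(0) = 1.5, f(1.125) = 48/41, f(2.25) = 0.96, f(3.375) = 48/59.
Sum = Δs · [f(0) + f(1.125) + f(2.25) + f(3.375)].
Sum ≈ 5.000.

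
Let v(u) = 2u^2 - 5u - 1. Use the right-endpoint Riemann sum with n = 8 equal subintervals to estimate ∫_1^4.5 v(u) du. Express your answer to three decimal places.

13.275

Δu = (4.5 − 1)/8 = 0.4375.
Right endpoints: 1.4375, 1.875, 2.3125, 2.75, 3.1875, 3.625, 4.0625, 4.5.
v(1.4375) = -4.0546875, v(1.875) = -3.34375, v(2.3125) = -1.8671875, v(2.75) = 0.375, v(3.1875) = 3.3828125, v(3.625) = 7.15625, v(4.0625) = 11.6953125, v(4.5) = 17.
Sum = Δu · [v(1.4375) + v(1.875) + v(2.3125) + ...].
Sum ≈ 13.275.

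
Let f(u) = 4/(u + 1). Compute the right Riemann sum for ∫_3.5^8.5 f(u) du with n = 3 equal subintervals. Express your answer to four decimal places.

Δu = (8.5 − 3.5)/3 = 5/3.
Right endpoints: 31/6, 41/6, 8.5.
f(31/6) = 24/37, f(41/6) = 24/47, f(8.5) = 8/19.
Sum = Δu · [f(31/6) + f(41/6) + f(8.5)].
Sum ≈ 2.6339.

2.6339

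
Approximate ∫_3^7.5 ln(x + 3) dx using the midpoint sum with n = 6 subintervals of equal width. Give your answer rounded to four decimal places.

Δx = (7.5 − 3)/6 = 0.75.
Midpoints: 3.375, 4.125, 4.875, 5.625, 6.375, 7.125.
f(3.375) ≈ 1.8524, f(4.125) ≈ 1.9636, f(4.875) ≈ 2.0637, f(5.625) ≈ 2.1547, f(6.375) ≈ 2.2380, f(7.125) ≈ 2.3150.
Sum = Δx · [f(3.375) + f(4.125) + f(4.875) + ...].
Sum ≈ 9.4406.

9.4406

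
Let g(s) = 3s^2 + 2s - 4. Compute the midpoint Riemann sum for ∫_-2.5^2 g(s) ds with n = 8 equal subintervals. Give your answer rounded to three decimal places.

3.019

Δs = (2 − (-2.5))/8 = 0.5625.
Midpoints: -2.21875, -1.65625, -1.09375, -0.53125, 0.03125, 0.59375, 1.15625, 1.71875.
g(-2.21875) = 6483/1024, g(-1.65625) = 939/1024, g(-1.09375) = -2661/1024, g(-0.53125) = -4317/1024, g(0.03125) = -4029/1024, g(0.59375) = -1797/1024, g(1.15625) = 2379/1024, g(1.71875) = 8499/1024.
Sum = Δs · [g(-2.21875) + g(-1.65625) + g(-1.09375) + ...].
Sum ≈ 3.019.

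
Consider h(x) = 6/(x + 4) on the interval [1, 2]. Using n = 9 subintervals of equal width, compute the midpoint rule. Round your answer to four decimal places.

Δx = (2 − 1)/9 = 1/9.
Midpoints: 19/18, 7/6, 23/18, 25/18, 1.5, 29/18, 31/18, 11/6, 35/18.
h(19/18) = 108/91, h(7/6) = 36/31, h(23/18) = 108/95, h(25/18) = 108/97, h(1.5) = 12/11, h(29/18) = 108/101, h(31/18) = 108/103, h(11/6) = 36/35, h(35/18) = 108/107.
Sum = Δx · [h(19/18) + h(7/6) + h(23/18) + ...].
Sum ≈ 1.0939.

1.0939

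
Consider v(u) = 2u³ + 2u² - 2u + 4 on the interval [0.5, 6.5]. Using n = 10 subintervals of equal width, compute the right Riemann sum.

1252.08

Δu = (6.5 − 0.5)/10 = 0.6.
Right endpoints: 1.1, 1.7, 2.3, 2.9, 3.5, 4.1, 4.7, 5.3, 5.9, 6.5.
v(1.1) = 6.882, v(1.7) = 16.206, v(2.3) = 34.314, v(2.9) = 63.798, v(3.5) = 107.25, v(4.1) = 167.262, v(4.7) = 246.426, v(5.3) = 347.334, v(5.9) = 472.578, v(6.5) = 624.75.
Sum = Δu · [v(1.1) + v(1.7) + v(2.3) + ...].
Sum = 1252.08.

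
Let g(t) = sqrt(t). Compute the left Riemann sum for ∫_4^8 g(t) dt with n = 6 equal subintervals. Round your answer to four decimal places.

Δt = (8 − 4)/6 = 2/3.
Left endpoints: 4, 14/3, 16/3, 6, 20/3, 22/3.
g(4) ≈ 2.0000, g(14/3) ≈ 2.1602, g(16/3) ≈ 2.3094, g(6) ≈ 2.4495, g(20/3) ≈ 2.5820, g(22/3) ≈ 2.7080.
Sum = Δt · [g(4) + g(14/3) + g(16/3) + ...].
Sum ≈ 9.4728.

9.4728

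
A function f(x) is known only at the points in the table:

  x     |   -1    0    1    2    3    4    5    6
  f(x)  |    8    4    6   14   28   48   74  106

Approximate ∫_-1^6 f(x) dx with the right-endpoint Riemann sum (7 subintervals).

280

Δx = 1.
Sum = 1·[4 + 6 + 14 + 28 + 48 + 74 + 106] = 280.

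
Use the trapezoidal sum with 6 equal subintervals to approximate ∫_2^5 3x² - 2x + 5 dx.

Δx = (5 − 2)/6 = 0.5.
f(2) = 13, f(2.5) = 18.75, f(3) = 26, f(3.5) = 34.75, f(4) = 45, f(4.5) = 56.75, f(5) = 70.
T_6 = (Δx/2)·[f(x_0) + 2f(x_1) + ... + 2f(x_{5}) + f(x_6)].
Sum = 111.375.

111.375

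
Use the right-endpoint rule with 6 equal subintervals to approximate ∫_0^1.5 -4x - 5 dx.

-12.75

Δx = (1.5 − 0)/6 = 0.25.
Right endpoints: 0.25, 0.5, 0.75, 1, 1.25, 1.5.
f(0.25) = -6, f(0.5) = -7, f(0.75) = -8, f(1) = -9, f(1.25) = -10, f(1.5) = -11.
Sum = Δx · [f(0.25) + f(0.5) + f(0.75) + ...].
Sum = -12.75.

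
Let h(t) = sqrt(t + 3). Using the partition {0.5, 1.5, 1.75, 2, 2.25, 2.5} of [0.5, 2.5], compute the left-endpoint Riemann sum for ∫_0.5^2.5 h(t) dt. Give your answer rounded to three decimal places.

Subinterval widths: 1, 0.25, 0.25, 0.25, 0.25.
Left endpoints: 0.5, 1.5, 1.75, 2, 2.25.
h(0.5) ≈ 1.871, h(1.5) ≈ 2.121, h(1.75) ≈ 2.179, h(2) ≈ 2.236, h(2.25) ≈ 2.291.
Sum = Σ Δt_i · h(t_i).
Sum ≈ 4.078.

4.078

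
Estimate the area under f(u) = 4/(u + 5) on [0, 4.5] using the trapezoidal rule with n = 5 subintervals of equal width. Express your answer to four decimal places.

Δu = (4.5 − 0)/5 = 0.9.
f(0) = 0.8, f(0.9) = 40/59, f(1.8) = 10/17, f(2.7) = 40/77, f(3.6) = 20/43, f(4.5) = 8/19.
T_5 = (Δu/2)·[f(u_0) + 2f(u_1) + ... + 2f(u_{4}) + f(u_5)].
Sum ≈ 2.5752.

2.5752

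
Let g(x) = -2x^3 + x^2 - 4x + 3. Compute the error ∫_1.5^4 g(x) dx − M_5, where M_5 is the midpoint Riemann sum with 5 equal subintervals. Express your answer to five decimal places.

Exact integral: ∫_1.5^4 g(x) dx ≈ -125.2604167.
M_5 = -124.453125.
Error ≈ -125.2604167 − (-124.453125) ≈ -0.80729.

-0.80729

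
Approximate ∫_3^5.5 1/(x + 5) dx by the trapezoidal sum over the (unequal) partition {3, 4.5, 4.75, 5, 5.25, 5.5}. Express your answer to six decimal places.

Subinterval widths: 1.5, 0.25, 0.25, 0.25, 0.25.
f(3) = 0.125, f(4.5) = 2/19, f(4.75) = 4/39, f(5) = 0.1, f(5.25) = 4/41, f(5.5) = 2/21.
On each subinterval the trapezoid contributes (Δx_i/2)·[f(x_{i-1}) + f(x_i)].
Sum ≈ 0.272791.

0.272791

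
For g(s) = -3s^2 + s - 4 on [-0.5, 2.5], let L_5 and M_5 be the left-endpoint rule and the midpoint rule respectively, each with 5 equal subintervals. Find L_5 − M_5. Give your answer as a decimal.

3.69

L_5 = -20.79.
M_5 = -24.48.
L_5 − M_5 = 3.69.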